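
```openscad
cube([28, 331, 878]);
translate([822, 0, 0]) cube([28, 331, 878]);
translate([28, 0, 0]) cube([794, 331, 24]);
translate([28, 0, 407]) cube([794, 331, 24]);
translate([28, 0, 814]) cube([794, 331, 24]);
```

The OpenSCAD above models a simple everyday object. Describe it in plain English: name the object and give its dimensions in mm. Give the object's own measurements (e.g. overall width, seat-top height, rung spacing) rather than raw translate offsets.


An open bookshelf. Two side panels, each 28 mm thick, 331 mm deep and 878 mm tall, stand 850 mm apart (outside-to-outside). Between them sit 3 shelves, each 24 mm thick and 331 mm deep, spanning the full gap between the sides. The bottom shelf rests on the floor (its underside at z = 0) and the clear gap between one shelf's top and the next shelf's underside is 383 mm.


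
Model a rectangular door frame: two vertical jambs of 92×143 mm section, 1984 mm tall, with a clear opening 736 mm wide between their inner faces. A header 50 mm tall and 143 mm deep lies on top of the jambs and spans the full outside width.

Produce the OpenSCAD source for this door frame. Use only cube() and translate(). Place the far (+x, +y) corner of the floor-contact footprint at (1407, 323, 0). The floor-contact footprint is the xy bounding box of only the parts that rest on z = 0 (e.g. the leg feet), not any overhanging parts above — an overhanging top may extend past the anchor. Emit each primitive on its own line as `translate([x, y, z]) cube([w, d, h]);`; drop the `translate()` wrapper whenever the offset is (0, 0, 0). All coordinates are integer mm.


translate([487, 180, 0]) cube([92, 143, 1984]);
translate([1315, 180, 0]) cube([92, 143, 1984]);
translate([487, 180, 1984]) cube([920, 143, 50]);


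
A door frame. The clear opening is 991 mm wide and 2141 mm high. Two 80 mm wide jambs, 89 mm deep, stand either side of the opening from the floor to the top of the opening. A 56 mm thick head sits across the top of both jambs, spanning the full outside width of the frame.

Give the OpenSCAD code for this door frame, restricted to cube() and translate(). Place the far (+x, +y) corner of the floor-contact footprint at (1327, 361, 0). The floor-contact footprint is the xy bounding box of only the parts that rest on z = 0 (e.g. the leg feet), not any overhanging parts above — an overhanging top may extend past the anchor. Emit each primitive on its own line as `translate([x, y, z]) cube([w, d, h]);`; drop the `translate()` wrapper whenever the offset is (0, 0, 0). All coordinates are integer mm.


translate([176, 272, 0]) cube([80, 89, 2141]);
translate([1247, 272, 0]) cube([80, 89, 2141]);
translate([176, 272, 2141]) cube([1151, 89, 56]);


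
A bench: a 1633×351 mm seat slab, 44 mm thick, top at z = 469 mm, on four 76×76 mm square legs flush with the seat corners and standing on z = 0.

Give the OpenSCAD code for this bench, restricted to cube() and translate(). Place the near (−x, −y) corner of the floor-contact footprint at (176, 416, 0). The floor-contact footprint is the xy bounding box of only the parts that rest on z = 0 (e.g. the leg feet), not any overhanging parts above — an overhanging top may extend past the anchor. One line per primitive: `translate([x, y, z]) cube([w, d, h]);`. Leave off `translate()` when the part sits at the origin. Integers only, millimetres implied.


translate([176, 416, 425]) cube([1633, 351, 44]);
translate([176, 416, 0]) cube([76, 76, 425]);
translate([176, 691, 0]) cube([76, 76, 425]);
translate([1733, 416, 0]) cube([76, 76, 425]);
translate([1733, 691, 0]) cube([76, 76, 425]);


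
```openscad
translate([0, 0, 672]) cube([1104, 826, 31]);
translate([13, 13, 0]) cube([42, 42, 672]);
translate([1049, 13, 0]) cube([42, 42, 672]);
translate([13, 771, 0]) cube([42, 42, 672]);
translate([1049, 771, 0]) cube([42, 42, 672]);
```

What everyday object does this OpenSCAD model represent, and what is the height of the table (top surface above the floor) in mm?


A table. The table height is 703 mm.

A 1104×826×31 slab sits at z = 672 on four 42 mm square posts — a table. The top surface is at 672 + 31 = 703 mm.


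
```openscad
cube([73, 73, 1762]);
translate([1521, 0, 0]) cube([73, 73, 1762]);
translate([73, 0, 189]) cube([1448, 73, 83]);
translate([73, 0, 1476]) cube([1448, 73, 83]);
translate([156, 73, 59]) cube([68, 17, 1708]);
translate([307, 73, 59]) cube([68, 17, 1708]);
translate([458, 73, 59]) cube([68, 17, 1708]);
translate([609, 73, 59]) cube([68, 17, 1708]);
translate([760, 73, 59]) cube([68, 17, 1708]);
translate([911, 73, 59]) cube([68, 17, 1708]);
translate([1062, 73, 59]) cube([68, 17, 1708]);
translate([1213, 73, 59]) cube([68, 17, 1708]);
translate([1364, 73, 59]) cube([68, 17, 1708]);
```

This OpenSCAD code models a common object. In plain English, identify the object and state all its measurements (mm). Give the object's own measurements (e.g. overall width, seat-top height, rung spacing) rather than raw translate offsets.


A fence section. Two 73×73 mm posts, 1762 mm tall, stand on the floor with a clear span of 1448 mm between their inner faces. Two horizontal rails of 73×83 mm section span the gap between the posts with their undersides at z = 189 mm and z = 1476 mm, flush with the posts' −y face. 9 pickets, each 68 mm wide, 17 mm thick and 1708 mm tall, are fixed to the +y face of the rails with their bottoms at z = 59 mm, spaced across the span with a 83 mm gap after the −x post and between neighbouring pickets, with 89 mm left before the +x post.


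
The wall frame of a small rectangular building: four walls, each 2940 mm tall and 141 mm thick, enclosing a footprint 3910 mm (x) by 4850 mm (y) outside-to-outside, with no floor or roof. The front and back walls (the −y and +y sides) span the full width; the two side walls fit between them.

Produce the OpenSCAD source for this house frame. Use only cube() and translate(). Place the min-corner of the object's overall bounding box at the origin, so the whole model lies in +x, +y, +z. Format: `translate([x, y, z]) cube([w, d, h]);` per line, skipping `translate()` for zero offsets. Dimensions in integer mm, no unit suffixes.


cube([3910, 141, 2940]);
translate([0, 4709, 0]) cube([3910, 141, 2940]);
translate([0, 141, 0]) cube([141, 4568, 2940]);
translate([3769, 141, 0]) cube([141, 4568, 2940]);


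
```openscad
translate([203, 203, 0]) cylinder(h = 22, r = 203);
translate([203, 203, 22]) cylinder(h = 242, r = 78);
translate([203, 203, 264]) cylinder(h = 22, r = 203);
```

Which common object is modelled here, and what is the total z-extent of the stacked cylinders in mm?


A spool. The overall height is 286 mm.

Three coaxial cylinders, large–small–large — a spool. Two 22 mm flanges and a 242 mm core give 22 + 242 + 22 = 286 mm.


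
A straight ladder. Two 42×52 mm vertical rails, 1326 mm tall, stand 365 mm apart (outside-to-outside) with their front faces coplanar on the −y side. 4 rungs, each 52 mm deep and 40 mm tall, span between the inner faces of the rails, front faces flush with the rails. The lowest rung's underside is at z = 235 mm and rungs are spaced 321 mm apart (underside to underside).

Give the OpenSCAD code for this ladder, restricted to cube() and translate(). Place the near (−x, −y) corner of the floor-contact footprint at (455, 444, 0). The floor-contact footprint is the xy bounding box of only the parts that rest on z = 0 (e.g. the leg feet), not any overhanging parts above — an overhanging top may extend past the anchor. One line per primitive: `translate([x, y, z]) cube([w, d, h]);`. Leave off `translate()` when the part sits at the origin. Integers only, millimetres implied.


translate([455, 444, 0]) cube([42, 52, 1326]);
translate([778, 444, 0]) cube([42, 52, 1326]);
translate([497, 444, 235]) cube([281, 52, 40]);
translate([497, 444, 556]) cube([281, 52, 40]);
translate([497, 444, 877]) cube([281, 52, 40]);
translate([497, 444, 1198]) cube([281, 52, 40]);


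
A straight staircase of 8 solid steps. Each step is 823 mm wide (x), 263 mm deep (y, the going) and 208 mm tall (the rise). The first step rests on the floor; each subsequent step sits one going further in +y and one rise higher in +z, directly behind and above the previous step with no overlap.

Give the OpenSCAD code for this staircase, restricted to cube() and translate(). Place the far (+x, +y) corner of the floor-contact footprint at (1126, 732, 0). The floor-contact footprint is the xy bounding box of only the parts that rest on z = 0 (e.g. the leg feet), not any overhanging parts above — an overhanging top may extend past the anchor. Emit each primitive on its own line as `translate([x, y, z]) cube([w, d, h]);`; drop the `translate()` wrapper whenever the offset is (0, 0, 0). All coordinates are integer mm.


translate([303, 469, 0]) cube([823, 263, 208]);
translate([303, 732, 208]) cube([823, 263, 208]);
translate([303, 995, 416]) cube([823, 263, 208]);
translate([303, 1258, 624]) cube([823, 263, 208]);
translate([303, 1521, 832]) cube([823, 263, 208]);
translate([303, 1784, 1040]) cube([823, 263, 208]);
translate([303, 2047, 1248]) cube([823, 263, 208]);
translate([303, 2310, 1456]) cube([823, 263, 208]);


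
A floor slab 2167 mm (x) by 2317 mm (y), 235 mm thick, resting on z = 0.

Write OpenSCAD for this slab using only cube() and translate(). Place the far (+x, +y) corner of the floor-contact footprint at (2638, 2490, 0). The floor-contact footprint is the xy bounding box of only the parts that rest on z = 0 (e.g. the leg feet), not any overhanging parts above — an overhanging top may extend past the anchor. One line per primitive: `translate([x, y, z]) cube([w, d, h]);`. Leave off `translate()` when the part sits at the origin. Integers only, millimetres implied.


translate([471, 173, 0]) cube([2167, 2317, 235]);


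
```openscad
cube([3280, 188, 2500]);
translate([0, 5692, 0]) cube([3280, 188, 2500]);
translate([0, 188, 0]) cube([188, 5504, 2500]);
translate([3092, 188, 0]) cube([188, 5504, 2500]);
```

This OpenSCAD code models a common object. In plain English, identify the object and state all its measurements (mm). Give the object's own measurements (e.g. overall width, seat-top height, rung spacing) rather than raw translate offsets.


The wall frame of a small rectangular building: four walls, each 2500 mm tall and 188 mm thick, enclosing a footprint 3280 mm (x) by 5880 mm (y) outside-to-outside, with no floor or roof. The front and back walls (the −y and +y sides) span the full width; the two side walls fit between them.


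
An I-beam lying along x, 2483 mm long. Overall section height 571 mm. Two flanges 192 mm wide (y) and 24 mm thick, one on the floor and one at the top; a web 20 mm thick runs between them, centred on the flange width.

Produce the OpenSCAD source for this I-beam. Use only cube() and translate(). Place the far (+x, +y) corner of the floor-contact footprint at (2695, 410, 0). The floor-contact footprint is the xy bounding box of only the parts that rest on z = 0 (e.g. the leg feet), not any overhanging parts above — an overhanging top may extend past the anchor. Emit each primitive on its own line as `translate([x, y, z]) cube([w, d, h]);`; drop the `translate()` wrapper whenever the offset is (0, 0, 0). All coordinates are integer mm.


translate([212, 218, 0]) cube([2483, 192, 24]);
translate([212, 304, 24]) cube([2483, 20, 523]);
translate([212, 218, 547]) cube([2483, 192, 24]);


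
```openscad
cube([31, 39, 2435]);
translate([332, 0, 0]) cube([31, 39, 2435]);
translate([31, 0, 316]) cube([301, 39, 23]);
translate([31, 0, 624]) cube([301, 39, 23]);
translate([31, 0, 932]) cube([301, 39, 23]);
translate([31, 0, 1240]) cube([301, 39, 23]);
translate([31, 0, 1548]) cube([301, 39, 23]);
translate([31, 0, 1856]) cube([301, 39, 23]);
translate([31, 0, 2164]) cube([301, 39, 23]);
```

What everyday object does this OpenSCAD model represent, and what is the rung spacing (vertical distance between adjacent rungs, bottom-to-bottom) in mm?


A ladder. The rung spacing is 308 mm.

Two tall 31×39 posts with 7 short bars between them — a ladder. Adjacent rungs sit at z = 316 and z = 624, so the spacing is 624 − 316 = 308 mm.


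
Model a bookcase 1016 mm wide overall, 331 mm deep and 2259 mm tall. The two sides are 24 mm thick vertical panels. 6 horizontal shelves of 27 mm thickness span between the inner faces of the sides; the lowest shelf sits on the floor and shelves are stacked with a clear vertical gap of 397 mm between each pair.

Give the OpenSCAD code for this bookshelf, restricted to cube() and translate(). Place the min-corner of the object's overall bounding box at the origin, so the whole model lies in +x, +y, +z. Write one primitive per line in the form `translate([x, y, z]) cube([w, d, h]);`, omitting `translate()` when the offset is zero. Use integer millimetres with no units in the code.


cube([24, 331, 2259]);
translate([992, 0, 0]) cube([24, 331, 2259]);
translate([24, 0, 0]) cube([968, 331, 27]);
translate([24, 0, 424]) cube([968, 331, 27]);
translate([24, 0, 848]) cube([968, 331, 27]);
translate([24, 0, 1272]) cube([968, 331, 27]);
translate([24, 0, 1696]) cube([968, 331, 27]);
translate([24, 0, 2120]) cube([968, 331, 27]);


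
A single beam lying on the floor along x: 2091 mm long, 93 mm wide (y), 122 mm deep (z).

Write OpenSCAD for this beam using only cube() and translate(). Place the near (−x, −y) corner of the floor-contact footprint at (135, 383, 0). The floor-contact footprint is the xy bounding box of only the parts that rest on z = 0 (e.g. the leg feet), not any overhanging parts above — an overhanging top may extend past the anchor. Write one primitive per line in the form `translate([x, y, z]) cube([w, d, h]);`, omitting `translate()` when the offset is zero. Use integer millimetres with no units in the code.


translate([135, 383, 0]) cube([2091, 93, 122]);


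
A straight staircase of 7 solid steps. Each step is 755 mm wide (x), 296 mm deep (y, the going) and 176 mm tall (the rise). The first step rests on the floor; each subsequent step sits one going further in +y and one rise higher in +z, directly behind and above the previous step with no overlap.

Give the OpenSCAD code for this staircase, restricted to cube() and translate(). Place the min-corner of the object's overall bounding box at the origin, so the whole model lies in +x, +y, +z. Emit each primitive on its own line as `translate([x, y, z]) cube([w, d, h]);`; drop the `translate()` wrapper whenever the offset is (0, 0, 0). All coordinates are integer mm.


cube([755, 296, 176]);
translate([0, 296, 176]) cube([755, 296, 176]);
translate([0, 592, 352]) cube([755, 296, 176]);
translate([0, 888, 528]) cube([755, 296, 176]);
translate([0, 1184, 704]) cube([755, 296, 176]);
translate([0, 1480, 880]) cube([755, 296, 176]);
translate([0, 1776, 1056]) cube([755, 296, 176]);


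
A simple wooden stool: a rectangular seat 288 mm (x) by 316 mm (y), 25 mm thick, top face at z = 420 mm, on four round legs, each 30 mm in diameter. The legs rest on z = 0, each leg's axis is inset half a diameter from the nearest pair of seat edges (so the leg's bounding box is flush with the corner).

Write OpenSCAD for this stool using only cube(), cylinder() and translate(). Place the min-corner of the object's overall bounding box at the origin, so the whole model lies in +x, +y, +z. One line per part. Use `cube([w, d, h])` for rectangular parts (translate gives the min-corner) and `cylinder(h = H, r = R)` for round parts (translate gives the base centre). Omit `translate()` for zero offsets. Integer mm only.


translate([0, 0, 395]) cube([288, 316, 25]);
translate([15, 15, 0]) cylinder(h = 395, r = 15);
translate([273, 15, 0]) cylinder(h = 395, r = 15);
translate([15, 301, 0]) cylinder(h = 395, r = 15);
translate([273, 301, 0]) cylinder(h = 395, r = 15);


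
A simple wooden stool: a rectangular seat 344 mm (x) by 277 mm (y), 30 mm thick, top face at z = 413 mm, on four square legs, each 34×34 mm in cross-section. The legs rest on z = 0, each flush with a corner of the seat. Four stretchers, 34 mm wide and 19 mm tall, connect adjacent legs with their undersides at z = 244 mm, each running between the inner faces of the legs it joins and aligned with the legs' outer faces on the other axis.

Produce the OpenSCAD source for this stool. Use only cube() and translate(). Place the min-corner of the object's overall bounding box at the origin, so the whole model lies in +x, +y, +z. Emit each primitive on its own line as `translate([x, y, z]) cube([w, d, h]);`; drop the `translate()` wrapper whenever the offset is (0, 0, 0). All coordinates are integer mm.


translate([0, 0, 383]) cube([344, 277, 30]);
cube([34, 34, 383]);
translate([310, 0, 0]) cube([34, 34, 383]);
translate([0, 243, 0]) cube([34, 34, 383]);
translate([310, 243, 0]) cube([34, 34, 383]);
translate([34, 0, 244]) cube([276, 34, 19]);
translate([34, 243, 244]) cube([276, 34, 19]);
translate([0, 34, 244]) cube([34, 209, 19]);
translate([310, 34, 244]) cube([34, 209, 19]);


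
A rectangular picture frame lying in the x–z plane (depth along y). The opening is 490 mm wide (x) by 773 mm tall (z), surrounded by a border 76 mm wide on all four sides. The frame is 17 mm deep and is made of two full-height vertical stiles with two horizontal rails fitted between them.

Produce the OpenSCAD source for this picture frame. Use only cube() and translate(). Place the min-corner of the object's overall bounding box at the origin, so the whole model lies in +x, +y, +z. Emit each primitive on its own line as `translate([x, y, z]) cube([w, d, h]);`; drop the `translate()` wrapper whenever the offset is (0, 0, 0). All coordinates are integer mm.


cube([76, 17, 925]);
translate([566, 0, 0]) cube([76, 17, 925]);
translate([76, 0, 0]) cube([490, 17, 76]);
translate([76, 0, 849]) cube([490, 17, 76]);


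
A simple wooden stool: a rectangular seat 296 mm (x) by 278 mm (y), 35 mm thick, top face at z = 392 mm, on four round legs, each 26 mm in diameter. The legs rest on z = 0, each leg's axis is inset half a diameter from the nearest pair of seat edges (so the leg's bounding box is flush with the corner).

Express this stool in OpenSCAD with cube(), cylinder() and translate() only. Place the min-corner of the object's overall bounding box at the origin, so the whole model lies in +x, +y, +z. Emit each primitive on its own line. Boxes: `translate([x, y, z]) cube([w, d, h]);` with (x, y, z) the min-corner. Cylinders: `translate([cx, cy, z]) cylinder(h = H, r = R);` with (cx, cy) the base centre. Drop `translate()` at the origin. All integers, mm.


translate([0, 0, 357]) cube([296, 278, 35]);
translate([13, 13, 0]) cylinder(h = 357, r = 13);
translate([283, 13, 0]) cylinder(h = 357, r = 13);
translate([13, 265, 0]) cylinder(h = 357, r = 13);
translate([283, 265, 0]) cylinder(h = 357, r = 13);


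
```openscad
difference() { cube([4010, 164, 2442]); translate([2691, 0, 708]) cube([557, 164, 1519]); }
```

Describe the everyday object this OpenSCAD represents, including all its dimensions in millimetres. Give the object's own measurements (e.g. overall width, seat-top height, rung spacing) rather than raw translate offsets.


A wall 4010 mm long (x), 164 mm thick (y), 2442 mm tall, with a rectangular window opening cut through it. The opening is 557 mm wide and 1519 mm tall; its sill is at z = 708 mm and its near (−x) edge is 2691 mm from the wall's −x end. The opening passes through the full wall thickness.


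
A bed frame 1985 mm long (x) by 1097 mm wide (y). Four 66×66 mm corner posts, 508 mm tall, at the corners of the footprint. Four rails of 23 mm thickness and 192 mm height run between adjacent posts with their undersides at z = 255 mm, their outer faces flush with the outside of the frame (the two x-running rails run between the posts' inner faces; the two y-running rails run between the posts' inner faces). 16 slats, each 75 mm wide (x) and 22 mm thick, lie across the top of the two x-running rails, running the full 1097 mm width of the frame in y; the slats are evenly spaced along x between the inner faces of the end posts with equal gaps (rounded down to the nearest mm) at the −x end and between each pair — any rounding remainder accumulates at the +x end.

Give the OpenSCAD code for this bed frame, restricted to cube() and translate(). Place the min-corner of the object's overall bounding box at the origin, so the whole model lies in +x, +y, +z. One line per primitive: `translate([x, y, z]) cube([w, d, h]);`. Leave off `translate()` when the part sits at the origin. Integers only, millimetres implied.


cube([66, 66, 508]);
translate([0, 1031, 0]) cube([66, 66, 508]);
translate([1919, 0, 0]) cube([66, 66, 508]);
translate([1919, 1031, 0]) cube([66, 66, 508]);
translate([66, 0, 255]) cube([1853, 23, 192]);
translate([66, 1074, 255]) cube([1853, 23, 192]);
translate([0, 66, 255]) cube([23, 965, 192]);
translate([1962, 66, 255]) cube([23, 965, 192]);
translate([104, 0, 447]) cube([75, 1097, 22]);
translate([217, 0, 447]) cube([75, 1097, 22]);
translate([330, 0, 447]) cube([75, 1097, 22]);
translate([443, 0, 447]) cube([75, 1097, 22]);
translate([556, 0, 447]) cube([75, 1097, 22]);
translate([669, 0, 447]) cube([75, 1097, 22]);
translate([782, 0, 447]) cube([75, 1097, 22]);
translate([895, 0, 447]) cube([75, 1097, 22]);
translate([1008, 0, 447]) cube([75, 1097, 22]);
translate([1121, 0, 447]) cube([75, 1097, 22]);
translate([1234, 0, 447]) cube([75, 1097, 22]);
translate([1347, 0, 447]) cube([75, 1097, 22]);
translate([1460, 0, 447]) cube([75, 1097, 22]);
translate([1573, 0, 447]) cube([75, 1097, 22]);
translate([1686, 0, 447]) cube([75, 1097, 22]);
translate([1799, 0, 447]) cube([75, 1097, 22]);


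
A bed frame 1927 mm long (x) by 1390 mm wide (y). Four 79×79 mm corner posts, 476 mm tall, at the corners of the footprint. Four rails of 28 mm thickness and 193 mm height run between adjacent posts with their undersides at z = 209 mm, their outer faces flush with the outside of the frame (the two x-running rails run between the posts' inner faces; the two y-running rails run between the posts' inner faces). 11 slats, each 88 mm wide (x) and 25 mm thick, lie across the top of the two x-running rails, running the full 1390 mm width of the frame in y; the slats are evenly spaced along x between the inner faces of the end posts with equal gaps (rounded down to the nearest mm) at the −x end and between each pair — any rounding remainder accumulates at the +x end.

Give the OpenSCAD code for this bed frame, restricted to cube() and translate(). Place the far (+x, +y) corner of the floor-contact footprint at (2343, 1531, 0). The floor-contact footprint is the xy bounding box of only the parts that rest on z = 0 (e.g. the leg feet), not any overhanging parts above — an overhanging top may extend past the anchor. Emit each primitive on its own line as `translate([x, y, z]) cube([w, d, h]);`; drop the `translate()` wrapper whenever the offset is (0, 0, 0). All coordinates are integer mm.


translate([416, 141, 0]) cube([79, 79, 476]);
translate([416, 1452, 0]) cube([79, 79, 476]);
translate([2264, 141, 0]) cube([79, 79, 476]);
translate([2264, 1452, 0]) cube([79, 79, 476]);
translate([495, 141, 209]) cube([1769, 28, 193]);
translate([495, 1503, 209]) cube([1769, 28, 193]);
translate([416, 220, 209]) cube([28, 1232, 193]);
translate([2315, 220, 209]) cube([28, 1232, 193]);
translate([561, 141, 402]) cube([88, 1390, 25]);
translate([715, 141, 402]) cube([88, 1390, 25]);
translate([869, 141, 402]) cube([88, 1390, 25]);
translate([1023, 141, 402]) cube([88, 1390, 25]);
translate([1177, 141, 402]) cube([88, 1390, 25]);
translate([1331, 141, 402]) cube([88, 1390, 25]);
translate([1485, 141, 402]) cube([88, 1390, 25]);
translate([1639, 141, 402]) cube([88, 1390, 25]);
translate([1793, 141, 402]) cube([88, 1390, 25]);
translate([1947, 141, 402]) cube([88, 1390, 25]);
translate([2101, 141, 402]) cube([88, 1390, 25]);


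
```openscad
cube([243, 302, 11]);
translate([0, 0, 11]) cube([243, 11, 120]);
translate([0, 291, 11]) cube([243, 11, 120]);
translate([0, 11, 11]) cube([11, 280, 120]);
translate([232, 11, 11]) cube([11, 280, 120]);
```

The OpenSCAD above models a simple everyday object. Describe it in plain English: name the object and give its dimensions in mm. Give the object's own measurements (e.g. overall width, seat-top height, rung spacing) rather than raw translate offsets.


An open-topped rectangular box: outside dimensions 243×302×131 mm, with a uniform wall and base thickness of 11 mm. The base is a full 243×302 slab on the floor; four walls sit on top of the base. The front and back walls (the −y and +y sides) span the full width; the two side walls fit between them.


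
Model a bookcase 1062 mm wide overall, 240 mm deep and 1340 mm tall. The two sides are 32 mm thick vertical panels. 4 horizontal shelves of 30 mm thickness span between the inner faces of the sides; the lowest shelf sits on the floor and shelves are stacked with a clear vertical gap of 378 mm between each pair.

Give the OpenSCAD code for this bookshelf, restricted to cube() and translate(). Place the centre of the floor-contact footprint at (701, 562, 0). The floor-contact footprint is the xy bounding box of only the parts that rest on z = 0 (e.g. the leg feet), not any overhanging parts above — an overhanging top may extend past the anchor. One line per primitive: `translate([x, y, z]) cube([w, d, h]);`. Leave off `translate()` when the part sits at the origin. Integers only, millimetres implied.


translate([170, 442, 0]) cube([32, 240, 1340]);
translate([1200, 442, 0]) cube([32, 240, 1340]);
translate([202, 442, 0]) cube([998, 240, 30]);
translate([202, 442, 408]) cube([998, 240, 30]);
translate([202, 442, 816]) cube([998, 240, 30]);
translate([202, 442, 1224]) cube([998, 240, 30]);


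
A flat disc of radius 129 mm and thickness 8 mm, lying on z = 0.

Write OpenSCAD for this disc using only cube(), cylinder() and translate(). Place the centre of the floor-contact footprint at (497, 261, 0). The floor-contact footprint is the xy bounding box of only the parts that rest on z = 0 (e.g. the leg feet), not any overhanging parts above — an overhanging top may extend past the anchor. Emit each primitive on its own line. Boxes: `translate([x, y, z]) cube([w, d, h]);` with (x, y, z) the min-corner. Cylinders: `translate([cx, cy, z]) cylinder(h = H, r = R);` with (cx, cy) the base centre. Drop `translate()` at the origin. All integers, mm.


translate([497, 261, 0]) cylinder(h = 8, r = 129);


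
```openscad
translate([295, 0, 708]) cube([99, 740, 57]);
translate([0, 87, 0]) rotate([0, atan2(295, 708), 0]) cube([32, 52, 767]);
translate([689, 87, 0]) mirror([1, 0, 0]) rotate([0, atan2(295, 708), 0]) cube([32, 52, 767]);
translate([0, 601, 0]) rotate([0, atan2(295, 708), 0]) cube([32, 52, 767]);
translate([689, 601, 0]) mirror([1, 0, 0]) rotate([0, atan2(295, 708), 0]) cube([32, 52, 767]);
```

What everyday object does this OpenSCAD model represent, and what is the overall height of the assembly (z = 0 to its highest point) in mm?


A sawhorse. The overall height is 765 mm.

A beam across two mirrored pairs of raked legs — a sawhorse. The beam's underside is at z = 708 (matching the legs' vertical rise in atan2(295, 708)) and the beam is 57 mm tall, so its top is at 708 + 57 = 765 mm. The raked legs top out at the beam's underside, so that is the highest point.


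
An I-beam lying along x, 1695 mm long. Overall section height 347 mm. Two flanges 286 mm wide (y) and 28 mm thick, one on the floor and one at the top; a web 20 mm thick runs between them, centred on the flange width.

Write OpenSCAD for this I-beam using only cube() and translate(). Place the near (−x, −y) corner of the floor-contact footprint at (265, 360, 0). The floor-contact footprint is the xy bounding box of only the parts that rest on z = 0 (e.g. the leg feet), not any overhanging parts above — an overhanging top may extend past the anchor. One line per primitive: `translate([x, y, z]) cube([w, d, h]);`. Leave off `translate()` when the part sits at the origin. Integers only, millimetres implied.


translate([265, 360, 0]) cube([1695, 286, 28]);
translate([265, 493, 28]) cube([1695, 20, 291]);
translate([265, 360, 319]) cube([1695, 286, 28]);


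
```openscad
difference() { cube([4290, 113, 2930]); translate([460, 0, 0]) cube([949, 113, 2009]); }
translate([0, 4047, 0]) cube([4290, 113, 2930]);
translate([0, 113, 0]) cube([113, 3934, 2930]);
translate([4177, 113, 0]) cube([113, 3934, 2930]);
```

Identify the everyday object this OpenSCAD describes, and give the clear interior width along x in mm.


A single room. The interior width is 4064 mm.

Four walls enclosing a rectangle with a door in the front wall — a room. Outside width 4290 minus two 113 mm walls gives 4064 mm.


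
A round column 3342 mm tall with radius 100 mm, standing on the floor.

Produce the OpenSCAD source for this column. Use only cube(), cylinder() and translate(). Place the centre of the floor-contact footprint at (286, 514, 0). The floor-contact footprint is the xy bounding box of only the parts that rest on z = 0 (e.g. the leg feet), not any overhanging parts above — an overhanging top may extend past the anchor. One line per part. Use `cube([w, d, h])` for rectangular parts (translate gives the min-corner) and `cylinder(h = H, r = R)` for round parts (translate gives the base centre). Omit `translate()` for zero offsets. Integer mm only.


translate([286, 514, 0]) cylinder(h = 3342, r = 100);


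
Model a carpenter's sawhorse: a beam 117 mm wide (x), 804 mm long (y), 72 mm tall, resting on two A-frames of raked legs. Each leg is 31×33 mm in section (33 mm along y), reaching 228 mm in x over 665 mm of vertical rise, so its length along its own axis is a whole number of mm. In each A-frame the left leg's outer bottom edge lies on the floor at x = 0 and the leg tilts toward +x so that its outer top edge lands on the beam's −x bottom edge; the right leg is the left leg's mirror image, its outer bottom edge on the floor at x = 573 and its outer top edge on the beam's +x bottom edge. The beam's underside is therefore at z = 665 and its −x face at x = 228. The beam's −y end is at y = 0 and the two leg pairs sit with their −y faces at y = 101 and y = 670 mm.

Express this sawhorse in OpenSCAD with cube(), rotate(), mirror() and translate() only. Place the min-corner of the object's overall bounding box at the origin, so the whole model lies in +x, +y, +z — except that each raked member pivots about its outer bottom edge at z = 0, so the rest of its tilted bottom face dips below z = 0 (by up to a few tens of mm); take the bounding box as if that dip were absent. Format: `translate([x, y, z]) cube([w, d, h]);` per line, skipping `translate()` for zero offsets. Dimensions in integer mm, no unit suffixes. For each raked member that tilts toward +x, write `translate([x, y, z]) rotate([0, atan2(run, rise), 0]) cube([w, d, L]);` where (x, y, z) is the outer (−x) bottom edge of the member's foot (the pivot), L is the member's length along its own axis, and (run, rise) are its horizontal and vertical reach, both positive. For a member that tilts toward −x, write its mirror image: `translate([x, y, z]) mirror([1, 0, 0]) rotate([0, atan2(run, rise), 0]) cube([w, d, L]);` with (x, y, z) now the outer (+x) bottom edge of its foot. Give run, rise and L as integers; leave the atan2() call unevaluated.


translate([228, 0, 665]) cube([117, 804, 72]);
translate([0, 101, 0]) rotate([0, atan2(228, 665), 0]) cube([31, 33, 703]);
translate([573, 101, 0]) mirror([1, 0, 0]) rotate([0, atan2(228, 665), 0]) cube([31, 33, 703]);
translate([0, 670, 0]) rotate([0, atan2(228, 665), 0]) cube([31, 33, 703]);
translate([573, 670, 0]) mirror([1, 0, 0]) rotate([0, atan2(228, 665), 0]) cube([31, 33, 703]);


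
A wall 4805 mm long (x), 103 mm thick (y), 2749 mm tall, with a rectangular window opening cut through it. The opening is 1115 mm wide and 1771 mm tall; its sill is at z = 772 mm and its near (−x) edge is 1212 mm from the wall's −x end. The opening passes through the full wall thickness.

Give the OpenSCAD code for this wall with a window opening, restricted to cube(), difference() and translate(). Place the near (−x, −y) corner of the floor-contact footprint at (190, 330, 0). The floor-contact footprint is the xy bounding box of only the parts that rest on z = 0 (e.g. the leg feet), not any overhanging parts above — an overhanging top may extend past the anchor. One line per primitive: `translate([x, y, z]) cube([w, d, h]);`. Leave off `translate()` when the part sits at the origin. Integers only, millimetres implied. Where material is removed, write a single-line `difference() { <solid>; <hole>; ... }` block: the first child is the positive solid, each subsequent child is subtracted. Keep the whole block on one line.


difference() { translate([190, 330, 0]) cube([4805, 103, 2749]); translate([1402, 330, 772]) cube([1115, 103, 1771]); }


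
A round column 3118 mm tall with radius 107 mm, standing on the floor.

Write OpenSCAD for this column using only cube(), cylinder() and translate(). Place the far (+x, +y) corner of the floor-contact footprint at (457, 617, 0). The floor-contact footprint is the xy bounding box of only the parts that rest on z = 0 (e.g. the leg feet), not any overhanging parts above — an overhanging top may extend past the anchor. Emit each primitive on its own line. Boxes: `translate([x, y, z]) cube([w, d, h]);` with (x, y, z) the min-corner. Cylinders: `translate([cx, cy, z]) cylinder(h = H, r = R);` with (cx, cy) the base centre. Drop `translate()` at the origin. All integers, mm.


translate([350, 510, 0]) cylinder(h = 3118, r = 107);


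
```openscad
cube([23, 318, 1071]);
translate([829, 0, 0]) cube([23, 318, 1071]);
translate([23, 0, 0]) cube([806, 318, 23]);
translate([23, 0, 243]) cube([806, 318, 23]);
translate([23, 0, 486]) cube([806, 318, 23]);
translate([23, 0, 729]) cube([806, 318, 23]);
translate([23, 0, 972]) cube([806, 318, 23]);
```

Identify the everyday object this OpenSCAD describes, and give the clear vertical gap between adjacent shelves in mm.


A bookshelf. The clear shelf gap is 220 mm.

Two tall side panels with 5 horizontal boards between them — a bookshelf. The first two shelf undersides are at z = 0 and z = 243; with shelf thickness 23, the clear gap is 243 − 0 − 23 = 220 mm.


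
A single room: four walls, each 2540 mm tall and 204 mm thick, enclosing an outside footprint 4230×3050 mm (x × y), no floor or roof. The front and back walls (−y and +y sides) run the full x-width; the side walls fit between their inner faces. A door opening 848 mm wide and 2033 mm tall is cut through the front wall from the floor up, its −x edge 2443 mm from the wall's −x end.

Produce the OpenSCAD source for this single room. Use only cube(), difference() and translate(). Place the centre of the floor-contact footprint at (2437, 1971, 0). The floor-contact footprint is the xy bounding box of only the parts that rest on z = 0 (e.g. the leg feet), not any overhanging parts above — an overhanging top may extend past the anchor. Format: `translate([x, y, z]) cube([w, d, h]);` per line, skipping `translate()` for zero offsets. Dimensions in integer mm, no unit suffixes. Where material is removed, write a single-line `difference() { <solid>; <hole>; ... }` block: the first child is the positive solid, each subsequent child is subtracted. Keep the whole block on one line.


difference() { translate([322, 446, 0]) cube([4230, 204, 2540]); translate([2765, 446, 0]) cube([848, 204, 2033]); }
translate([322, 3292, 0]) cube([4230, 204, 2540]);
translate([322, 650, 0]) cube([204, 2642, 2540]);
translate([4348, 650, 0]) cube([204, 2642, 2540]);


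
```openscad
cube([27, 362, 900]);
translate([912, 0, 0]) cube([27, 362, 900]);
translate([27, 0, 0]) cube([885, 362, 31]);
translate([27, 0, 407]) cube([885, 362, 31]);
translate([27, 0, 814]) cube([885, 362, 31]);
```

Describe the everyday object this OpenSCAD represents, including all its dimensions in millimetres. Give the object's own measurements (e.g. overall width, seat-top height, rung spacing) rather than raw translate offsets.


An open bookshelf. Two side panels, each 27 mm thick, 362 mm deep and 900 mm tall, stand 939 mm apart (outside-to-outside). Between them sit 3 shelves, each 31 mm thick and 362 mm deep, spanning the full gap between the sides. The bottom shelf rests on the floor (its underside at z = 0) and the clear gap between one shelf's top and the next shelf's underside is 376 mm.


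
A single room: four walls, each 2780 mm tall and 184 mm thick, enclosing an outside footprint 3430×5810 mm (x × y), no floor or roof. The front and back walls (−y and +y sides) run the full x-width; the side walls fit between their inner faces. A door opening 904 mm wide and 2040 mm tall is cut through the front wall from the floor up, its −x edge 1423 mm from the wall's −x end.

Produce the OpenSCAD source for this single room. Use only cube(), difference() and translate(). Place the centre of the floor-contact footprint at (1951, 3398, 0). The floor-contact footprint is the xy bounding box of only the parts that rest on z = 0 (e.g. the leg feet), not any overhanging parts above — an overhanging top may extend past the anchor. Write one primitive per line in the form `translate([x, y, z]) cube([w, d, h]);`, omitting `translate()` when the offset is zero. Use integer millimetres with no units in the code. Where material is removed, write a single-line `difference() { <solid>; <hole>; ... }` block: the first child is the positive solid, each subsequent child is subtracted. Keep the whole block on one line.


difference() { translate([236, 493, 0]) cube([3430, 184, 2780]); translate([1659, 493, 0]) cube([904, 184, 2040]); }
translate([236, 6119, 0]) cube([3430, 184, 2780]);
translate([236, 677, 0]) cube([184, 5442, 2780]);
translate([3482, 677, 0]) cube([184, 5442, 2780]);


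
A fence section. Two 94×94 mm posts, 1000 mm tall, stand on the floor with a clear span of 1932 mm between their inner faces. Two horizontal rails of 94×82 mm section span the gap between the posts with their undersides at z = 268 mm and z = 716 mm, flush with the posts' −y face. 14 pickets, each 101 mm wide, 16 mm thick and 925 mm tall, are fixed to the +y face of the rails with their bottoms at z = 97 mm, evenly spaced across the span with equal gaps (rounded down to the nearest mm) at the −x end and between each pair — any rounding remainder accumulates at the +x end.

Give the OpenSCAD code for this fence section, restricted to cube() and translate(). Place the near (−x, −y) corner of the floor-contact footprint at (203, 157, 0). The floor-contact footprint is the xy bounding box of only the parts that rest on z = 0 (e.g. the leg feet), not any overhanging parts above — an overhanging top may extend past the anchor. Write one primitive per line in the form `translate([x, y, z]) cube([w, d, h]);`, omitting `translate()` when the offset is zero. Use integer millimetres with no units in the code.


translate([203, 157, 0]) cube([94, 94, 1000]);
translate([2229, 157, 0]) cube([94, 94, 1000]);
translate([297, 157, 268]) cube([1932, 94, 82]);
translate([297, 157, 716]) cube([1932, 94, 82]);
translate([331, 251, 97]) cube([101, 16, 925]);
translate([466, 251, 97]) cube([101, 16, 925]);
translate([601, 251, 97]) cube([101, 16, 925]);
translate([736, 251, 97]) cube([101, 16, 925]);
translate([871, 251, 97]) cube([101, 16, 925]);
translate([1006, 251, 97]) cube([101, 16, 925]);
translate([1141, 251, 97]) cube([101, 16, 925]);
translate([1276, 251, 97]) cube([101, 16, 925]);
translate([1411, 251, 97]) cube([101, 16, 925]);
translate([1546, 251, 97]) cube([101, 16, 925]);
translate([1681, 251, 97]) cube([101, 16, 925]);
translate([1816, 251, 97]) cube([101, 16, 925]);
translate([1951, 251, 97]) cube([101, 16, 925]);
translate([2086, 251, 97]) cube([101, 16, 925]);


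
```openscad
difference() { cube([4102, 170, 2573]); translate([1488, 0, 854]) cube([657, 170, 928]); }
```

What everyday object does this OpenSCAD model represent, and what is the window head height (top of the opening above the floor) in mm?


A wall with a window opening. The window head height is 1782 mm.

A wall with a rectangular opening subtracted — a window. Sill at z = 854, opening 928 mm tall, so the head is at 854 + 928 = 1782 mm.
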